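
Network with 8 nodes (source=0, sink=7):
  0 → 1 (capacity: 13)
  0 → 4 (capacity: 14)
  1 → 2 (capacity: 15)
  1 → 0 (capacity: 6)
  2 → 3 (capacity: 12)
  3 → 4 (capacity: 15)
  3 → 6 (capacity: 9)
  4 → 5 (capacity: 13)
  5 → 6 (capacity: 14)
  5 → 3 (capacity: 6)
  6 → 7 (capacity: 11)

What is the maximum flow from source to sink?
Maximum flow = 11

Max flow: 11

Flow assignment:
  0 → 1: 11/13
  1 → 2: 11/15
  2 → 3: 11/12
  3 → 4: 2/15
  3 → 6: 9/9
  4 → 5: 2/13
  5 → 6: 2/14
  6 → 7: 11/11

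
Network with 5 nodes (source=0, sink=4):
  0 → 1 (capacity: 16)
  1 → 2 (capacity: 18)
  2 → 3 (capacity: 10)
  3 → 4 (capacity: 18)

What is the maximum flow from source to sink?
Maximum flow = 10

Max flow: 10

Flow assignment:
  0 → 1: 10/16
  1 → 2: 10/18
  2 → 3: 10/10
  3 → 4: 10/18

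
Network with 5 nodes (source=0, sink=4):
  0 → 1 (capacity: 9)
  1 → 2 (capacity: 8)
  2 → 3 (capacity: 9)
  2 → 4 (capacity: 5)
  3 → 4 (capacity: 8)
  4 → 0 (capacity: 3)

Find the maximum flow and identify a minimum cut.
Max flow = 8, Min cut edges: (1,2)

Maximum flow: 8
Minimum cut: (1,2)
Partition: S = [0, 1], T = [2, 3, 4]

Max-flow min-cut theorem verified: both equal 8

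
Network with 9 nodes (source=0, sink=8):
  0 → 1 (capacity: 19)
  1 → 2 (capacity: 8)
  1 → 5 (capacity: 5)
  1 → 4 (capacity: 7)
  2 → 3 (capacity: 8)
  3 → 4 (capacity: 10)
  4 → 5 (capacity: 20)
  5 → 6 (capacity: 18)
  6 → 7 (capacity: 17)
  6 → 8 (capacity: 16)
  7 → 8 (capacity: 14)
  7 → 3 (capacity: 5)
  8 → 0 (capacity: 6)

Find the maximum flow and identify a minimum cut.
Max flow = 18, Min cut edges: (5,6)

Maximum flow: 18
Minimum cut: (5,6)
Partition: S = [0, 1, 2, 3, 4, 5], T = [6, 7, 8]

Max-flow min-cut theorem verified: both equal 18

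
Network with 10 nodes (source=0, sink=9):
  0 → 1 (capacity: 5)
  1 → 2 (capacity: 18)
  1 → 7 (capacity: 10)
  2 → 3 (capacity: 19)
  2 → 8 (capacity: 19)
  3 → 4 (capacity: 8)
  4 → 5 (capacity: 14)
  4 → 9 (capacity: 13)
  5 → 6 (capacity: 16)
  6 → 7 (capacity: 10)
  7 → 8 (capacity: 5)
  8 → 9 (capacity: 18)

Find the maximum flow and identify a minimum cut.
Max flow = 5, Min cut edges: (0,1)

Maximum flow: 5
Minimum cut: (0,1)
Partition: S = [0], T = [1, 2, 3, 4, 5, 6, 7, 8, 9]

Max-flow min-cut theorem verified: both equal 5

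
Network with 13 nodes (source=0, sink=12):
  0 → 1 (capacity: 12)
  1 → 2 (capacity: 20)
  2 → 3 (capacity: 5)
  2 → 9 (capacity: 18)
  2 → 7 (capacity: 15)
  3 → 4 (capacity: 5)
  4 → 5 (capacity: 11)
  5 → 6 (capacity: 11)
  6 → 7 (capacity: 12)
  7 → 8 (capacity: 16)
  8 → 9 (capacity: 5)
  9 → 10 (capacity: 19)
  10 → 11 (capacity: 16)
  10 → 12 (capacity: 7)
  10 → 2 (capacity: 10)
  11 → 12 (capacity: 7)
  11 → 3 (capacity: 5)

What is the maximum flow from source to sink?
Maximum flow = 12

Max flow: 12

Flow assignment:
  0 → 1: 12/12
  1 → 2: 12/20
  2 → 9: 12/18
  9 → 10: 12/19
  10 → 11: 5/16
  10 → 12: 7/7
  11 → 12: 5/7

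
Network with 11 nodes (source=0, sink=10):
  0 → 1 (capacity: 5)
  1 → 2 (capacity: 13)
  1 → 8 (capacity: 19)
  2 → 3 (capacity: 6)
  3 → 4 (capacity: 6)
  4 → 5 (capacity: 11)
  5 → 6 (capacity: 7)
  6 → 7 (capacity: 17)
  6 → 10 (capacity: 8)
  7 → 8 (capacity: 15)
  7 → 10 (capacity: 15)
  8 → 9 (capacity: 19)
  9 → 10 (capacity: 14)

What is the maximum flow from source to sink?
Maximum flow = 5

Max flow: 5

Flow assignment:
  0 → 1: 5/5
  1 → 8: 5/19
  8 → 9: 5/19
  9 → 10: 5/14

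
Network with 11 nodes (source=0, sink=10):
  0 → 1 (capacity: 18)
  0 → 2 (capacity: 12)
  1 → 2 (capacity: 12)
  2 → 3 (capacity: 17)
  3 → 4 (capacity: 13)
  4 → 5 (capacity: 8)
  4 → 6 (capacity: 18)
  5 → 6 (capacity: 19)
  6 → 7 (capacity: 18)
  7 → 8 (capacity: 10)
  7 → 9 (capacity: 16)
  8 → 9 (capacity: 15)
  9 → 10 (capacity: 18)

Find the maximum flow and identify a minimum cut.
Max flow = 13, Min cut edges: (3,4)

Maximum flow: 13
Minimum cut: (3,4)
Partition: S = [0, 1, 2, 3], T = [4, 5, 6, 7, 8, 9, 10]

Max-flow min-cut theorem verified: both equal 13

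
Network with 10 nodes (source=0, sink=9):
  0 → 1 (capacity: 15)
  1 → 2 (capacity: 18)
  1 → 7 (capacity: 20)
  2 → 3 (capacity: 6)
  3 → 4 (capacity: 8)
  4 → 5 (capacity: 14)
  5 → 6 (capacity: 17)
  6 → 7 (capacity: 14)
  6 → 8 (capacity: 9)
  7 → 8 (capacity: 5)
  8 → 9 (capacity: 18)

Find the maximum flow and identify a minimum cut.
Max flow = 11, Min cut edges: (2,3), (7,8)

Maximum flow: 11
Minimum cut: (2,3), (7,8)
Partition: S = [0, 1, 2, 7], T = [3, 4, 5, 6, 8, 9]

Max-flow min-cut theorem verified: both equal 11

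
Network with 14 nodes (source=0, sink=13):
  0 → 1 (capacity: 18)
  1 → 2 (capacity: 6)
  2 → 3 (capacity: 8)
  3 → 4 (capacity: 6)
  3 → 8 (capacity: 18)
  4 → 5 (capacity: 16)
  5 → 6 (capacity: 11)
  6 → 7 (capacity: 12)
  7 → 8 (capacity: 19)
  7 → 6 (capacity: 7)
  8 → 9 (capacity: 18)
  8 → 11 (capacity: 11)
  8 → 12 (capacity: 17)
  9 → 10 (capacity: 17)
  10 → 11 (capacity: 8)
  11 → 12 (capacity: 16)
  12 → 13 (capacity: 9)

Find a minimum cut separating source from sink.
Min cut value = 6, edges: (1,2)

Min cut value: 6
Partition: S = [0, 1], T = [2, 3, 4, 5, 6, 7, 8, 9, 10, 11, 12, 13]
Cut edges: (1,2)

By max-flow min-cut theorem, max flow = min cut = 6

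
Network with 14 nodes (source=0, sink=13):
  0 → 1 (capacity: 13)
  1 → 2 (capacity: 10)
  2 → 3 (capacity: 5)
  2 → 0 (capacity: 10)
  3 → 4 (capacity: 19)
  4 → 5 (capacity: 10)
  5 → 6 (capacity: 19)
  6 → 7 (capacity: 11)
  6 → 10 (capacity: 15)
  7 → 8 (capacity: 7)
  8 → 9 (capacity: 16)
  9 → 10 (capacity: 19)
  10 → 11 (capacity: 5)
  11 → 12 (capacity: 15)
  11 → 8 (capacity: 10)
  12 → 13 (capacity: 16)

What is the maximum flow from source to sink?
Maximum flow = 5

Max flow: 5

Flow assignment:
  0 → 1: 10/13
  1 → 2: 10/10
  2 → 3: 5/5
  2 → 0: 5/10
  3 → 4: 5/19
  4 → 5: 5/10
  5 → 6: 5/19
  6 → 10: 5/15
  10 → 11: 5/5
  11 → 12: 5/15
  12 → 13: 5/16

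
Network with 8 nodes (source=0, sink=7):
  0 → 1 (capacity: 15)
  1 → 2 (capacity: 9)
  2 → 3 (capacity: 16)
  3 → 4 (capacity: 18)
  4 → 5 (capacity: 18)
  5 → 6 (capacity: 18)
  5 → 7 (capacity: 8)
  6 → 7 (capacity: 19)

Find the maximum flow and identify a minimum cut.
Max flow = 9, Min cut edges: (1,2)

Maximum flow: 9
Minimum cut: (1,2)
Partition: S = [0, 1], T = [2, 3, 4, 5, 6, 7]

Max-flow min-cut theorem verified: both equal 9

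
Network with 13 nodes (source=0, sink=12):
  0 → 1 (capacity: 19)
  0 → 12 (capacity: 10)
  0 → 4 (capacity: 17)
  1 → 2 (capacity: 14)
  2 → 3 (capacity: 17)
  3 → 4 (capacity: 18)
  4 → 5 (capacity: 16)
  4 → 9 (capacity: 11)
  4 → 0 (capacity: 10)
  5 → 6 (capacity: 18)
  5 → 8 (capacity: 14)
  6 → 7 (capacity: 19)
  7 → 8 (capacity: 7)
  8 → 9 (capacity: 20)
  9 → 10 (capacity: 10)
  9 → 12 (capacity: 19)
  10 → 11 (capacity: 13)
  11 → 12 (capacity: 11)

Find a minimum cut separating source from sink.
Min cut value = 37, edges: (0,12), (4,5), (4,9)

Min cut value: 37
Partition: S = [0, 1, 2, 3, 4], T = [5, 6, 7, 8, 9, 10, 11, 12]
Cut edges: (0,12), (4,5), (4,9)

By max-flow min-cut theorem, max flow = min cut = 37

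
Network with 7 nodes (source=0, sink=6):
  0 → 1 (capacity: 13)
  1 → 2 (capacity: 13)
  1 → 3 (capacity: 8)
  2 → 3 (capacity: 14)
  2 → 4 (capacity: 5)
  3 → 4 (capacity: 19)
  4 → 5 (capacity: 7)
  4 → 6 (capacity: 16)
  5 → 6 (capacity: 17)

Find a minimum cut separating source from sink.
Min cut value = 13, edges: (0,1)

Min cut value: 13
Partition: S = [0], T = [1, 2, 3, 4, 5, 6]
Cut edges: (0,1)

By max-flow min-cut theorem, max flow = min cut = 13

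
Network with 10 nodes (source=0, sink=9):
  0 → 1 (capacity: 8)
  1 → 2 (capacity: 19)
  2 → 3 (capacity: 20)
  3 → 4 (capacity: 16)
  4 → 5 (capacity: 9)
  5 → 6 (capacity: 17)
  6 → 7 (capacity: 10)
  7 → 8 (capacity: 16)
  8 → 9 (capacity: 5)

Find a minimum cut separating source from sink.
Min cut value = 5, edges: (8,9)

Min cut value: 5
Partition: S = [0, 1, 2, 3, 4, 5, 6, 7, 8], T = [9]
Cut edges: (8,9)

By max-flow min-cut theorem, max flow = min cut = 5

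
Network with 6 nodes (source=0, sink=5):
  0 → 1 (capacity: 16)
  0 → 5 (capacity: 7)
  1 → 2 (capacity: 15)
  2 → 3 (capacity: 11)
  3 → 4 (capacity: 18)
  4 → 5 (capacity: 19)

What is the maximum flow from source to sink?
Maximum flow = 18

Max flow: 18

Flow assignment:
  0 → 1: 11/16
  0 → 5: 7/7
  1 → 2: 11/15
  2 → 3: 11/11
  3 → 4: 11/18
  4 → 5: 11/19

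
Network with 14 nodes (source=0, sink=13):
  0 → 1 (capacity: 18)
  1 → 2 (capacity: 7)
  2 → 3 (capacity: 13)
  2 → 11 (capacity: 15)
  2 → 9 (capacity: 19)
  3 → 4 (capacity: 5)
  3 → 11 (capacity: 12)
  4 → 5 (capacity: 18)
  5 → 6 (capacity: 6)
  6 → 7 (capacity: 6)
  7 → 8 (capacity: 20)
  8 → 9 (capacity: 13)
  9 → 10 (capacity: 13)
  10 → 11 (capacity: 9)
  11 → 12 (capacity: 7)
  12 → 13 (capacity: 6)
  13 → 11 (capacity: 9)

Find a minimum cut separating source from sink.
Min cut value = 6, edges: (12,13)

Min cut value: 6
Partition: S = [0, 1, 2, 3, 4, 5, 6, 7, 8, 9, 10, 11, 12], T = [13]
Cut edges: (12,13)

By max-flow min-cut theorem, max flow = min cut = 6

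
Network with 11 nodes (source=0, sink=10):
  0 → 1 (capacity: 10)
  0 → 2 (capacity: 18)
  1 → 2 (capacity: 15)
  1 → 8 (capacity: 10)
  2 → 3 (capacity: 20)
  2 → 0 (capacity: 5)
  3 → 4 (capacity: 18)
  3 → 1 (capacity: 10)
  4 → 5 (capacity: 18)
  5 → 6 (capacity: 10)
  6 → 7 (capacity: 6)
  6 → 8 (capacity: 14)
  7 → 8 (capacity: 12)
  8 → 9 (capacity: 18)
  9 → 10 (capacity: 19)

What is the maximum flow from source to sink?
Maximum flow = 18

Max flow: 18

Flow assignment:
  0 → 2: 18/18
  1 → 8: 8/10
  2 → 3: 18/20
  3 → 4: 10/18
  3 → 1: 8/10
  4 → 5: 10/18
  5 → 6: 10/10
  6 → 8: 10/14
  8 → 9: 18/18
  9 → 10: 18/19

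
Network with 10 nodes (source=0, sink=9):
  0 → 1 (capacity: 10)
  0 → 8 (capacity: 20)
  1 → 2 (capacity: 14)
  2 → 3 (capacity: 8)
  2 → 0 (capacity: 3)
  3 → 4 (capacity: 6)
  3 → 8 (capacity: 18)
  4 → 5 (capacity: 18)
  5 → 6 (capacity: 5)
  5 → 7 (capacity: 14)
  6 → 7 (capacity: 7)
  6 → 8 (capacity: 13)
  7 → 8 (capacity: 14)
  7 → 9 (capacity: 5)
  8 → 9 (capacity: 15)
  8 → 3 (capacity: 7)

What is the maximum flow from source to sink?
Maximum flow = 20

Max flow: 20

Flow assignment:
  0 → 1: 10/10
  0 → 8: 12/20
  1 → 2: 10/14
  2 → 3: 8/8
  2 → 0: 2/3
  3 → 4: 6/6
  3 → 8: 2/18
  4 → 5: 6/18
  5 → 7: 6/14
  7 → 8: 1/14
  7 → 9: 5/5
  8 → 9: 15/15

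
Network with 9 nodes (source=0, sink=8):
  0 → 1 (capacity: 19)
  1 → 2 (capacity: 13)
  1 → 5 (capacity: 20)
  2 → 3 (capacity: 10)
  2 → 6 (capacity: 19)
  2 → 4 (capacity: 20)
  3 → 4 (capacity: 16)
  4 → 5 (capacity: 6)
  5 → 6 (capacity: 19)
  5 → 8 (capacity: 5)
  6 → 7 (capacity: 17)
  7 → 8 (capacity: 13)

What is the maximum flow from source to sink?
Maximum flow = 18

Max flow: 18

Flow assignment:
  0 → 1: 18/19
  1 → 2: 12/13
  1 → 5: 6/20
  2 → 6: 12/19
  5 → 6: 1/19
  5 → 8: 5/5
  6 → 7: 13/17
  7 → 8: 13/13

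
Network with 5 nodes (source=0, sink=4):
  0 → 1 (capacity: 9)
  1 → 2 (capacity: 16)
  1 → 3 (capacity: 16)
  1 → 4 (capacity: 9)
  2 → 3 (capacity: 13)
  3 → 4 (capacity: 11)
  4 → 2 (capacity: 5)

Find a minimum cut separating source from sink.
Min cut value = 9, edges: (0,1)

Min cut value: 9
Partition: S = [0], T = [1, 2, 3, 4]
Cut edges: (0,1)

By max-flow min-cut theorem, max flow = min cut = 9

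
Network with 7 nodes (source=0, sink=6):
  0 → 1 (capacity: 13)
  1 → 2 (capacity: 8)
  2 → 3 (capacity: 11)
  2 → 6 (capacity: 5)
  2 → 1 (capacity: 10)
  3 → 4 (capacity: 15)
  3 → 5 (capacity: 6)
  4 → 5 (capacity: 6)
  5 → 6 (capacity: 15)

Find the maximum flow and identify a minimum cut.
Max flow = 8, Min cut edges: (1,2)

Maximum flow: 8
Minimum cut: (1,2)
Partition: S = [0, 1], T = [2, 3, 4, 5, 6]

Max-flow min-cut theorem verified: both equal 8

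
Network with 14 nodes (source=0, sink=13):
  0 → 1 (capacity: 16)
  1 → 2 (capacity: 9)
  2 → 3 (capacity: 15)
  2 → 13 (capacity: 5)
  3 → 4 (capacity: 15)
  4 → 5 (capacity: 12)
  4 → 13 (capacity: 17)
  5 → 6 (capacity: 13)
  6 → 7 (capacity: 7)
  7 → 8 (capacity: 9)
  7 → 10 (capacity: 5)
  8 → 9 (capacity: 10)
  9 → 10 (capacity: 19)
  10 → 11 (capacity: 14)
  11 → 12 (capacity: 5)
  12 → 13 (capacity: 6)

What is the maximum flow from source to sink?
Maximum flow = 9

Max flow: 9

Flow assignment:
  0 → 1: 9/16
  1 → 2: 9/9
  2 → 3: 4/15
  2 → 13: 5/5
  3 → 4: 4/15
  4 → 13: 4/17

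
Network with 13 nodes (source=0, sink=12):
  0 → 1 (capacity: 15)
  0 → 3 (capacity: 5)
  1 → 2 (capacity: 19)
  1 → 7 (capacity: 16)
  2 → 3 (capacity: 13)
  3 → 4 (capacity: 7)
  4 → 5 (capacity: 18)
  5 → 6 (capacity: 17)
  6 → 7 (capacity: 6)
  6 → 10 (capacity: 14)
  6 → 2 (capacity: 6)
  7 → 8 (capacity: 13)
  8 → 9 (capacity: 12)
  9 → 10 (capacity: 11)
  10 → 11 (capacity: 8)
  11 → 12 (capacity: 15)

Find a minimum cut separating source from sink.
Min cut value = 8, edges: (10,11)

Min cut value: 8
Partition: S = [0, 1, 2, 3, 4, 5, 6, 7, 8, 9, 10], T = [11, 12]
Cut edges: (10,11)

By max-flow min-cut theorem, max flow = min cut = 8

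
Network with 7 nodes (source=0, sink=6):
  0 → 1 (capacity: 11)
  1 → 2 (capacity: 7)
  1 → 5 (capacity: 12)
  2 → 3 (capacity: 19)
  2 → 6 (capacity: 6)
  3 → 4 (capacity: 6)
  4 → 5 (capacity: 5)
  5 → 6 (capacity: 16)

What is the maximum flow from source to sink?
Maximum flow = 11

Max flow: 11

Flow assignment:
  0 → 1: 11/11
  1 → 2: 6/7
  1 → 5: 5/12
  2 → 6: 6/6
  5 → 6: 5/16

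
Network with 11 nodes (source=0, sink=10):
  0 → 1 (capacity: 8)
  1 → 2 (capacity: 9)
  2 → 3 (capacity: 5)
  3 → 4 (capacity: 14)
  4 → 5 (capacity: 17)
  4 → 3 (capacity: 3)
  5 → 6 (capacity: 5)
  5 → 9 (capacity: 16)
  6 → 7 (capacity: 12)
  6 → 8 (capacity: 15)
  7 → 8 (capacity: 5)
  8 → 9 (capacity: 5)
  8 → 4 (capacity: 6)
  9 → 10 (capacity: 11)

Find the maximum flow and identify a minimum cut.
Max flow = 5, Min cut edges: (2,3)

Maximum flow: 5
Minimum cut: (2,3)
Partition: S = [0, 1, 2], T = [3, 4, 5, 6, 7, 8, 9, 10]

Max-flow min-cut theorem verified: both equal 5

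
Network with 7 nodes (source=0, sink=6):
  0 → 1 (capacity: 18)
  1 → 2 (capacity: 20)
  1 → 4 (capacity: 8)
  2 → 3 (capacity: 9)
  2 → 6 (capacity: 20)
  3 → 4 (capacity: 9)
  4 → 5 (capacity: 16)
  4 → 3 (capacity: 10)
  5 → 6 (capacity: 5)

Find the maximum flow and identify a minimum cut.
Max flow = 18, Min cut edges: (0,1)

Maximum flow: 18
Minimum cut: (0,1)
Partition: S = [0], T = [1, 2, 3, 4, 5, 6]

Max-flow min-cut theorem verified: both equal 18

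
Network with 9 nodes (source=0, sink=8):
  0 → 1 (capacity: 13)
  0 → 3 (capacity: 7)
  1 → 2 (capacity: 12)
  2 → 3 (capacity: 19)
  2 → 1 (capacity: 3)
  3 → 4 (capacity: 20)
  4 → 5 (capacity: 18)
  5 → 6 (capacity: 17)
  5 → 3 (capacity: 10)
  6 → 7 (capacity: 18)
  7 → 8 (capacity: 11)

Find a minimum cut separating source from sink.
Min cut value = 11, edges: (7,8)

Min cut value: 11
Partition: S = [0, 1, 2, 3, 4, 5, 6, 7], T = [8]
Cut edges: (7,8)

By max-flow min-cut theorem, max flow = min cut = 11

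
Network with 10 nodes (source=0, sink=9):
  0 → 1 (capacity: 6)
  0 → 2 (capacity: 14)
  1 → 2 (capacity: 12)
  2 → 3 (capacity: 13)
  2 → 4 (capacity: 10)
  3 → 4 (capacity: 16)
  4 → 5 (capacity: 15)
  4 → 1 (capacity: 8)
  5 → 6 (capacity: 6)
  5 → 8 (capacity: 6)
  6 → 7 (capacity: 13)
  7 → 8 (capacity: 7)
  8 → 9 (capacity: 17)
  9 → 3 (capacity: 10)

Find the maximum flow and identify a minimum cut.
Max flow = 12, Min cut edges: (5,6), (5,8)

Maximum flow: 12
Minimum cut: (5,6), (5,8)
Partition: S = [0, 1, 2, 3, 4, 5], T = [6, 7, 8, 9]

Max-flow min-cut theorem verified: both equal 12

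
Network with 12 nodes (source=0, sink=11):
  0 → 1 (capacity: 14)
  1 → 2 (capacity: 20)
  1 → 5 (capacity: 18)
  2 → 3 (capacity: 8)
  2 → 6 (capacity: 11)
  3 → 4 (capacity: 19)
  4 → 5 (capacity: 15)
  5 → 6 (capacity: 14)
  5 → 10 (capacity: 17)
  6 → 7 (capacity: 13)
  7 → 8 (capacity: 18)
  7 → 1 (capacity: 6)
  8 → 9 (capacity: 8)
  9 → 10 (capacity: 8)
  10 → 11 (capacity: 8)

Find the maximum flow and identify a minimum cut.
Max flow = 8, Min cut edges: (10,11)

Maximum flow: 8
Minimum cut: (10,11)
Partition: S = [0, 1, 2, 3, 4, 5, 6, 7, 8, 9, 10], T = [11]

Max-flow min-cut theorem verified: both equal 8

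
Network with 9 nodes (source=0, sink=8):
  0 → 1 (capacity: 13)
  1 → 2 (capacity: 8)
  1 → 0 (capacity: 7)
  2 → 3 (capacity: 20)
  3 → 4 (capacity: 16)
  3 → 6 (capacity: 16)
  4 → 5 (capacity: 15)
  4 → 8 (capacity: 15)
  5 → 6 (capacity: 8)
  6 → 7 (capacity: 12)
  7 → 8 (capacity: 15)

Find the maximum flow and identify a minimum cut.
Max flow = 8, Min cut edges: (1,2)

Maximum flow: 8
Minimum cut: (1,2)
Partition: S = [0, 1], T = [2, 3, 4, 5, 6, 7, 8]

Max-flow min-cut theorem verified: both equal 8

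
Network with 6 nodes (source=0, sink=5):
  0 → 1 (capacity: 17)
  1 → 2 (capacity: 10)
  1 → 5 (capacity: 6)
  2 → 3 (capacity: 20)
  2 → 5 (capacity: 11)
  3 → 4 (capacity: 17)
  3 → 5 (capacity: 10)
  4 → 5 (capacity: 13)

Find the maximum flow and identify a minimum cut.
Max flow = 16, Min cut edges: (1,2), (1,5)

Maximum flow: 16
Minimum cut: (1,2), (1,5)
Partition: S = [0, 1], T = [2, 3, 4, 5]

Max-flow min-cut theorem verified: both equal 16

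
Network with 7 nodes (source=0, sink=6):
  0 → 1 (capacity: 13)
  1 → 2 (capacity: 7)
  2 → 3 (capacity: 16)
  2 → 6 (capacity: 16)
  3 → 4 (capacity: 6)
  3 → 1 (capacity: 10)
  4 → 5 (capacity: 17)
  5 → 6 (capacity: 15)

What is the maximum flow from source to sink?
Maximum flow = 7

Max flow: 7

Flow assignment:
  0 → 1: 7/13
  1 → 2: 7/7
  2 → 6: 7/16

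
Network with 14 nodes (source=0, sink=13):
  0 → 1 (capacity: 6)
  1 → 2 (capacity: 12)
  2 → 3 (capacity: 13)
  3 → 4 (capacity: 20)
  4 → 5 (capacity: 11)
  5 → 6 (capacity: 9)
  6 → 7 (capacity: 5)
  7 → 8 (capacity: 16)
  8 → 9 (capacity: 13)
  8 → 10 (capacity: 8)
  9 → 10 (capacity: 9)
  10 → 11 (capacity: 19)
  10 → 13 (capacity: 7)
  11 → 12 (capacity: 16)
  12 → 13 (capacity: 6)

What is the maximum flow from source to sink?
Maximum flow = 5

Max flow: 5

Flow assignment:
  0 → 1: 5/6
  1 → 2: 5/12
  2 → 3: 5/13
  3 → 4: 5/20
  4 → 5: 5/11
  5 → 6: 5/9
  6 → 7: 5/5
  7 → 8: 5/16
  8 → 10: 5/8
  10 → 13: 5/7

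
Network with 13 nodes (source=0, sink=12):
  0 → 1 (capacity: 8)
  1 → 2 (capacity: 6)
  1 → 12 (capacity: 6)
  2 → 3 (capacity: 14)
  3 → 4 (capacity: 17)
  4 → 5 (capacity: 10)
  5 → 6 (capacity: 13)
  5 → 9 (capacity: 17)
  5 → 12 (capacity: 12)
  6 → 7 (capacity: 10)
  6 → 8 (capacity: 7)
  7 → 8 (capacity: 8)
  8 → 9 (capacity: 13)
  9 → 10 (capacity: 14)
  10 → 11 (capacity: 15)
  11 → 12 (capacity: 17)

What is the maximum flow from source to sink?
Maximum flow = 8

Max flow: 8

Flow assignment:
  0 → 1: 8/8
  1 → 2: 2/6
  1 → 12: 6/6
  2 → 3: 2/14
  3 → 4: 2/17
  4 → 5: 2/10
  5 → 12: 2/12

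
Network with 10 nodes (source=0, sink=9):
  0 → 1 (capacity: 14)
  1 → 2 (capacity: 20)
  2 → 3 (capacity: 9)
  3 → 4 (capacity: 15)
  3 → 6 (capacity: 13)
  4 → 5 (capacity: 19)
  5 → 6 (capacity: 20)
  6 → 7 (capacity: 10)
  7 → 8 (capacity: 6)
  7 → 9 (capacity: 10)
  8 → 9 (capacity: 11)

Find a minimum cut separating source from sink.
Min cut value = 9, edges: (2,3)

Min cut value: 9
Partition: S = [0, 1, 2], T = [3, 4, 5, 6, 7, 8, 9]
Cut edges: (2,3)

By max-flow min-cut theorem, max flow = min cut = 9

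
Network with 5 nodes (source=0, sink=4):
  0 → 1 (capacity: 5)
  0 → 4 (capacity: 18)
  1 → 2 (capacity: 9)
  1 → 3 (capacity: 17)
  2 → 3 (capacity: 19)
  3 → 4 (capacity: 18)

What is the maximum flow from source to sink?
Maximum flow = 23

Max flow: 23

Flow assignment:
  0 → 1: 5/5
  0 → 4: 18/18
  1 → 3: 5/17
  3 → 4: 5/18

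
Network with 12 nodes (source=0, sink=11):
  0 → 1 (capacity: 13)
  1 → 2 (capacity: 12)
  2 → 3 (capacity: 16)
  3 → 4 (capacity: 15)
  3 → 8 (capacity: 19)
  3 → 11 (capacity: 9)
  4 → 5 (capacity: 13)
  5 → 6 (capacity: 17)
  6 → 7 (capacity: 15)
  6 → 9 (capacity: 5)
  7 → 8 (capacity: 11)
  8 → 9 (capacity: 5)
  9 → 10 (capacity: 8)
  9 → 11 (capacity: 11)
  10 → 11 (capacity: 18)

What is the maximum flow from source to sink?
Maximum flow = 12

Max flow: 12

Flow assignment:
  0 → 1: 12/13
  1 → 2: 12/12
  2 → 3: 12/16
  3 → 8: 3/19
  3 → 11: 9/9
  8 → 9: 3/5
  9 → 11: 3/11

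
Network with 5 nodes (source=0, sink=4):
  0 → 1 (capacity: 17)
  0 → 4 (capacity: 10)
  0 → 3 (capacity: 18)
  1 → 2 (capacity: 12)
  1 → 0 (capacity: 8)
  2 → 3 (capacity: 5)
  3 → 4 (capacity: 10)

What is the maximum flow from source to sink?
Maximum flow = 20

Max flow: 20

Flow assignment:
  0 → 1: 5/17
  0 → 4: 10/10
  0 → 3: 5/18
  1 → 2: 5/12
  2 → 3: 5/5
  3 → 4: 10/10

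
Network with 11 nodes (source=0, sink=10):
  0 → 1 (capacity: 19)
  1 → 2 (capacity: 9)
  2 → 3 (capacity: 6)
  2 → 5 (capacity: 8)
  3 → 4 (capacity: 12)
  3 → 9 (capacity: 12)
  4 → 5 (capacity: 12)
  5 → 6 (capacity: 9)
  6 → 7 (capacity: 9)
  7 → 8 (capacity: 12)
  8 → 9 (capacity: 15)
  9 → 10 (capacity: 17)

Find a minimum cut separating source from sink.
Min cut value = 9, edges: (1,2)

Min cut value: 9
Partition: S = [0, 1], T = [2, 3, 4, 5, 6, 7, 8, 9, 10]
Cut edges: (1,2)

By max-flow min-cut theorem, max flow = min cut = 9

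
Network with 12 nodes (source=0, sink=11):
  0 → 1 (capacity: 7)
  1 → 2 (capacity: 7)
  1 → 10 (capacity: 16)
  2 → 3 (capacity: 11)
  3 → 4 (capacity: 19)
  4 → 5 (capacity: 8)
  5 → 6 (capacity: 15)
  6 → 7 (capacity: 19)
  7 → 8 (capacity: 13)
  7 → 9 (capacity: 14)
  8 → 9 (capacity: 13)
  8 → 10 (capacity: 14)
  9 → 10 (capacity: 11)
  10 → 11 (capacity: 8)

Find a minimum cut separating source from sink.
Min cut value = 7, edges: (0,1)

Min cut value: 7
Partition: S = [0], T = [1, 2, 3, 4, 5, 6, 7, 8, 9, 10, 11]
Cut edges: (0,1)

By max-flow min-cut theorem, max flow = min cut = 7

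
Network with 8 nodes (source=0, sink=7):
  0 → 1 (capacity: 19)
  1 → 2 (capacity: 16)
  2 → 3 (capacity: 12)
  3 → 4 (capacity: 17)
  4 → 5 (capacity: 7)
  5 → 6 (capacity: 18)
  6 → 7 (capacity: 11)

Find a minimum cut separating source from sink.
Min cut value = 7, edges: (4,5)

Min cut value: 7
Partition: S = [0, 1, 2, 3, 4], T = [5, 6, 7]
Cut edges: (4,5)

By max-flow min-cut theorem, max flow = min cut = 7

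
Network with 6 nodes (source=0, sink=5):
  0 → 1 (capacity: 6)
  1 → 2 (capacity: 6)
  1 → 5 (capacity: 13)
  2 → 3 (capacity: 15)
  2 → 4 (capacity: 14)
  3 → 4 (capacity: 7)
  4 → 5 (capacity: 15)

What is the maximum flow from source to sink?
Maximum flow = 6

Max flow: 6

Flow assignment:
  0 → 1: 6/6
  1 → 5: 6/13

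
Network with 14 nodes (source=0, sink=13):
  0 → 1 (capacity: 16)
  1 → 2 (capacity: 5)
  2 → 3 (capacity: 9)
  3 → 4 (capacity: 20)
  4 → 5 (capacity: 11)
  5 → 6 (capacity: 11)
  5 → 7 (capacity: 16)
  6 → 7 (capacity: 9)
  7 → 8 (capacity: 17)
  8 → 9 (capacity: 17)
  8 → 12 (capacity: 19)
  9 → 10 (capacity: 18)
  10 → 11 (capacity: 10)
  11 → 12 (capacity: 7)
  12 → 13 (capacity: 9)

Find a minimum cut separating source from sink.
Min cut value = 5, edges: (1,2)

Min cut value: 5
Partition: S = [0, 1], T = [2, 3, 4, 5, 6, 7, 8, 9, 10, 11, 12, 13]
Cut edges: (1,2)

By max-flow min-cut theorem, max flow = min cut = 5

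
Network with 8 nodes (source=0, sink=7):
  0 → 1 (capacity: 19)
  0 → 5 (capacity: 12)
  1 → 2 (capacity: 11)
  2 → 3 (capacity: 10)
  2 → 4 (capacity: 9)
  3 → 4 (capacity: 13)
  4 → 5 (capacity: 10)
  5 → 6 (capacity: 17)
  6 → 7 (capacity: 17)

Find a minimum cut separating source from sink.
Min cut value = 17, edges: (6,7)

Min cut value: 17
Partition: S = [0, 1, 2, 3, 4, 5, 6], T = [7]
Cut edges: (6,7)

By max-flow min-cut theorem, max flow = min cut = 17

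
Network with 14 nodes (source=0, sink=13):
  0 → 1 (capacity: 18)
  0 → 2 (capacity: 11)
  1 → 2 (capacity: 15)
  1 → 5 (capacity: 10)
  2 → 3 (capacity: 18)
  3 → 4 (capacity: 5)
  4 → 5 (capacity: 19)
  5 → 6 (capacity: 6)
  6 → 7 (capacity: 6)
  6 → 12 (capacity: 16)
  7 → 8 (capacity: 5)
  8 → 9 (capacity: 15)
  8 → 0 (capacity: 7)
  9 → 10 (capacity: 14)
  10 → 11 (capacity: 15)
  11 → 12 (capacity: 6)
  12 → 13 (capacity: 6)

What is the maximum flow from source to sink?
Maximum flow = 6

Max flow: 6

Flow assignment:
  0 → 1: 6/18
  1 → 5: 6/10
  5 → 6: 6/6
  6 → 12: 6/16
  12 → 13: 6/6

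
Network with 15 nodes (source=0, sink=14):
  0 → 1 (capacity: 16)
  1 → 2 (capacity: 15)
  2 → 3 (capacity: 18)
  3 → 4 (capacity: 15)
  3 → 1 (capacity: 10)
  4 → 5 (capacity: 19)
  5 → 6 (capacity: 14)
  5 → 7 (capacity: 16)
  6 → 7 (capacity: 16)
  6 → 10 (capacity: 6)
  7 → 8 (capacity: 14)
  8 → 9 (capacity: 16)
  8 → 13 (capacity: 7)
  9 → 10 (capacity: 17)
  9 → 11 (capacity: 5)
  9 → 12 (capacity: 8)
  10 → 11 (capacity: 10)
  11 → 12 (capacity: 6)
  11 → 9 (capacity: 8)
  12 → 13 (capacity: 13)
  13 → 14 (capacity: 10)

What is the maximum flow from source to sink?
Maximum flow = 10

Max flow: 10

Flow assignment:
  0 → 1: 10/16
  1 → 2: 15/15
  2 → 3: 15/18
  3 → 4: 10/15
  3 → 1: 5/10
  4 → 5: 10/19
  5 → 6: 1/14
  5 → 7: 9/16
  6 → 10: 1/6
  7 → 8: 9/14
  8 → 9: 7/16
  8 → 13: 2/7
  9 → 12: 7/8
  10 → 11: 1/10
  11 → 12: 1/6
  12 → 13: 8/13
  13 → 14: 10/10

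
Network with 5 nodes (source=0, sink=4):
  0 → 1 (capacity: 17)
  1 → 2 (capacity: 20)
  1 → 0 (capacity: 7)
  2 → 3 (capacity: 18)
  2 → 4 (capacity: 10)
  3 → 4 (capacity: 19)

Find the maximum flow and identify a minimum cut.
Max flow = 17, Min cut edges: (0,1)

Maximum flow: 17
Minimum cut: (0,1)
Partition: S = [0], T = [1, 2, 3, 4]

Max-flow min-cut theorem verified: both equal 17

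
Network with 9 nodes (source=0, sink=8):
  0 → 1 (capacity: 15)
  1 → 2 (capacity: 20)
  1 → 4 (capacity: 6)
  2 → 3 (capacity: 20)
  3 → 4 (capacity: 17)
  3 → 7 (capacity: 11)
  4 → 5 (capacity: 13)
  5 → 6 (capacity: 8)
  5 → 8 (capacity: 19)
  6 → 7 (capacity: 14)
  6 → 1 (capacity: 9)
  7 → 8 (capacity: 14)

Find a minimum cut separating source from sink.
Min cut value = 15, edges: (0,1)

Min cut value: 15
Partition: S = [0], T = [1, 2, 3, 4, 5, 6, 7, 8]
Cut edges: (0,1)

By max-flow min-cut theorem, max flow = min cut = 15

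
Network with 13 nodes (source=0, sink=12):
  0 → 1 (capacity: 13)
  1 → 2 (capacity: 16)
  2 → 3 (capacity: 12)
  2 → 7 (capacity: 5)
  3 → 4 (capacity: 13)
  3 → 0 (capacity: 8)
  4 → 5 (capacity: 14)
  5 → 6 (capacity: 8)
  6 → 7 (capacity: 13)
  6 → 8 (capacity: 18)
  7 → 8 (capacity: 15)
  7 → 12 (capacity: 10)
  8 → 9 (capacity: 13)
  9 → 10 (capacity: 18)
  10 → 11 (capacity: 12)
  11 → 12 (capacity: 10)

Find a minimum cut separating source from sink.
Min cut value = 13, edges: (2,7), (5,6)

Min cut value: 13
Partition: S = [0, 1, 2, 3, 4, 5], T = [6, 7, 8, 9, 10, 11, 12]
Cut edges: (2,7), (5,6)

By max-flow min-cut theorem, max flow = min cut = 13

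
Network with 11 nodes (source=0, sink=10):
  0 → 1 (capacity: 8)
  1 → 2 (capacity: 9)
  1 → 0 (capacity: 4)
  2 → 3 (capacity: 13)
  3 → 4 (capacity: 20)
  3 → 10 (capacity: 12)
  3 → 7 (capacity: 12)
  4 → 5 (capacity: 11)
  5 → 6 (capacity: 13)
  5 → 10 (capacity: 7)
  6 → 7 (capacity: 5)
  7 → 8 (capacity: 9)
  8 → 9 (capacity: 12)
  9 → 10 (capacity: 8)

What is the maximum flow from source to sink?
Maximum flow = 8

Max flow: 8

Flow assignment:
  0 → 1: 8/8
  1 → 2: 8/9
  2 → 3: 8/13
  3 → 10: 8/12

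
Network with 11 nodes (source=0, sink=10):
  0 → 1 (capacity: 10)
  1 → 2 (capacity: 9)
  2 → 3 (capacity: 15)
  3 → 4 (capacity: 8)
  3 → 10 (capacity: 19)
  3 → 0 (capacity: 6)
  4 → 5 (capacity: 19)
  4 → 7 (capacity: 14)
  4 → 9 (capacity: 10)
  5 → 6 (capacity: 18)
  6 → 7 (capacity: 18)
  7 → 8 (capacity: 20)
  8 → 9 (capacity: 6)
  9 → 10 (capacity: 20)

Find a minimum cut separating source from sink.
Min cut value = 9, edges: (1,2)

Min cut value: 9
Partition: S = [0, 1], T = [2, 3, 4, 5, 6, 7, 8, 9, 10]
Cut edges: (1,2)

By max-flow min-cut theorem, max flow = min cut = 9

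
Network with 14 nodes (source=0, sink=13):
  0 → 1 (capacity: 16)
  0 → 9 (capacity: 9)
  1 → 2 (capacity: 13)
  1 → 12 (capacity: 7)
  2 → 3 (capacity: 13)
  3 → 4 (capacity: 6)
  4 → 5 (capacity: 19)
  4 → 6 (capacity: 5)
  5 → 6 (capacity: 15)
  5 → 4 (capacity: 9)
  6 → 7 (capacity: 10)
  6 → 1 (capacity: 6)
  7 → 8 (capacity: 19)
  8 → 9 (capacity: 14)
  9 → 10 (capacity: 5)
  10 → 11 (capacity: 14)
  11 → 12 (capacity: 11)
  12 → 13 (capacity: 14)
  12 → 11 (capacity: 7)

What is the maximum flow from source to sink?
Maximum flow = 12

Max flow: 12

Flow assignment:
  0 → 1: 7/16
  0 → 9: 5/9
  1 → 2: 5/13
  1 → 12: 7/7
  2 → 3: 5/13
  3 → 4: 5/6
  4 → 6: 5/5
  6 → 1: 5/6
  9 → 10: 5/5
  10 → 11: 5/14
  11 → 12: 5/11
  12 → 13: 12/14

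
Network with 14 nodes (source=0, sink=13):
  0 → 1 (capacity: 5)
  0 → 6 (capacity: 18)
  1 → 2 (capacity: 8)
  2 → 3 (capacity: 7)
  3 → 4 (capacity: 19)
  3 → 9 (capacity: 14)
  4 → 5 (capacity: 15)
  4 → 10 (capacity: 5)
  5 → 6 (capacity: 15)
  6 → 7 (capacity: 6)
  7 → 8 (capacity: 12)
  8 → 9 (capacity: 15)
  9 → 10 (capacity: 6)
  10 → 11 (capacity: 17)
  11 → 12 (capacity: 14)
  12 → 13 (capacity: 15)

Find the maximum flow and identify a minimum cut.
Max flow = 11, Min cut edges: (4,10), (9,10)

Maximum flow: 11
Minimum cut: (4,10), (9,10)
Partition: S = [0, 1, 2, 3, 4, 5, 6, 7, 8, 9], T = [10, 11, 12, 13]

Max-flow min-cut theorem verified: both equal 11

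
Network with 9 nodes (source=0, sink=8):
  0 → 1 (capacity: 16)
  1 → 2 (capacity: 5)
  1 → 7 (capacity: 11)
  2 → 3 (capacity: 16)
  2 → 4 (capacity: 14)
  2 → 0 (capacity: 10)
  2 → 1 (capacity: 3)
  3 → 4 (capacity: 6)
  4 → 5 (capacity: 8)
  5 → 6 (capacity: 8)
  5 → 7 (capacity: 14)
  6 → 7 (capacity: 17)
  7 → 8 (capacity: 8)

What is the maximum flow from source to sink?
Maximum flow = 8

Max flow: 8

Flow assignment:
  0 → 1: 8/16
  1 → 2: 5/5
  1 → 7: 3/11
  2 → 4: 5/14
  4 → 5: 5/8
  5 → 7: 5/14
  7 → 8: 8/8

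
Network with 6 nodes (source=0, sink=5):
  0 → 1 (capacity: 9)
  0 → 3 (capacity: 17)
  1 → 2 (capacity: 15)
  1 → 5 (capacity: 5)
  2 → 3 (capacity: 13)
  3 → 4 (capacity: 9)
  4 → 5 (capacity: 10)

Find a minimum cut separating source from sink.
Min cut value = 14, edges: (1,5), (3,4)

Min cut value: 14
Partition: S = [0, 1, 2, 3], T = [4, 5]
Cut edges: (1,5), (3,4)

By max-flow min-cut theorem, max flow = min cut = 14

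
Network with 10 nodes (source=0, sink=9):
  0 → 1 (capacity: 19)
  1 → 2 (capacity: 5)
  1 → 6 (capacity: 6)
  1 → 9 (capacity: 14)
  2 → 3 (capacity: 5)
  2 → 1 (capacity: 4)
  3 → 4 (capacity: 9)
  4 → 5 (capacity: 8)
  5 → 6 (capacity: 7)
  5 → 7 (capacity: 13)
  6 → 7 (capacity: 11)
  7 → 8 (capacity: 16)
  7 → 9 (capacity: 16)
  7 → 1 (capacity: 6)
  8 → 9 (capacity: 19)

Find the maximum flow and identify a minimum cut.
Max flow = 19, Min cut edges: (0,1)

Maximum flow: 19
Minimum cut: (0,1)
Partition: S = [0], T = [1, 2, 3, 4, 5, 6, 7, 8, 9]

Max-flow min-cut theorem verified: both equal 19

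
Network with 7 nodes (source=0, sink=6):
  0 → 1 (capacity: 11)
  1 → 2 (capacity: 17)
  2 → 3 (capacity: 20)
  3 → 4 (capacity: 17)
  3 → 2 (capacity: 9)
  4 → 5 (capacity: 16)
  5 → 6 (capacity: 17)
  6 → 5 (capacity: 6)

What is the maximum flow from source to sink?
Maximum flow = 11

Max flow: 11

Flow assignment:
  0 → 1: 11/11
  1 → 2: 11/17
  2 → 3: 11/20
  3 → 4: 11/17
  4 → 5: 11/16
  5 → 6: 11/17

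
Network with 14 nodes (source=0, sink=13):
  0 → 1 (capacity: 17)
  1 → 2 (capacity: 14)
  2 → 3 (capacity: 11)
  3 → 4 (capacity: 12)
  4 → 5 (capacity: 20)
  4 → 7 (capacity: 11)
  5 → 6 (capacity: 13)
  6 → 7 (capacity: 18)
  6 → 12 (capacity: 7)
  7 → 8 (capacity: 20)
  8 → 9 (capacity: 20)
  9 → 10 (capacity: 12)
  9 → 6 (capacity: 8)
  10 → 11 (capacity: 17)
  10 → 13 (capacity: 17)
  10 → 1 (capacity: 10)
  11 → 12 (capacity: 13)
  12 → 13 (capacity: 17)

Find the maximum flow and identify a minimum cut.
Max flow = 11, Min cut edges: (2,3)

Maximum flow: 11
Minimum cut: (2,3)
Partition: S = [0, 1, 2], T = [3, 4, 5, 6, 7, 8, 9, 10, 11, 12, 13]

Max-flow min-cut theorem verified: both equal 11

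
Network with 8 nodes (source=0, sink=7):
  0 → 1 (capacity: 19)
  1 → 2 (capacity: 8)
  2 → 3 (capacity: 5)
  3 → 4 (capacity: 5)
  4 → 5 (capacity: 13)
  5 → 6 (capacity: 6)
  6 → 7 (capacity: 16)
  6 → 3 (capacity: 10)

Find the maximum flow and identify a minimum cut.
Max flow = 5, Min cut edges: (3,4)

Maximum flow: 5
Minimum cut: (3,4)
Partition: S = [0, 1, 2, 3], T = [4, 5, 6, 7]

Max-flow min-cut theorem verified: both equal 5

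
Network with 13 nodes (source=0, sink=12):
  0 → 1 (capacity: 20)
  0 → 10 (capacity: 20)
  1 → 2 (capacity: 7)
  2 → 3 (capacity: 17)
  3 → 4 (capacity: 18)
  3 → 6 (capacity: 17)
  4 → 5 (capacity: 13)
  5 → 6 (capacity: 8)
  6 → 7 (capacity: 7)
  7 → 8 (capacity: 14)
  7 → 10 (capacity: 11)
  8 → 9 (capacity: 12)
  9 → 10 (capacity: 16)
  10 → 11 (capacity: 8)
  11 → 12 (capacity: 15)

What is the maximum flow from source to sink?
Maximum flow = 8

Max flow: 8

Flow assignment:
  0 → 1: 7/20
  0 → 10: 1/20
  1 → 2: 7/7
  2 → 3: 7/17
  3 → 6: 7/17
  6 → 7: 7/7
  7 → 10: 7/11
  10 → 11: 8/8
  11 → 12: 8/15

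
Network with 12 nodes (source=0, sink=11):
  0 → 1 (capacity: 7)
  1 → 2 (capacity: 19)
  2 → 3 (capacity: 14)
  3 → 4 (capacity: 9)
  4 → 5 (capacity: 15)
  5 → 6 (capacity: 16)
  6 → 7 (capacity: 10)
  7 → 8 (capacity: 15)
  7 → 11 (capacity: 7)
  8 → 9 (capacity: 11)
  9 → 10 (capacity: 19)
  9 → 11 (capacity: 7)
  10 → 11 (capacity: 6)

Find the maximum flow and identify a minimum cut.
Max flow = 7, Min cut edges: (0,1)

Maximum flow: 7
Minimum cut: (0,1)
Partition: S = [0], T = [1, 2, 3, 4, 5, 6, 7, 8, 9, 10, 11]

Max-flow min-cut theorem verified: both equal 7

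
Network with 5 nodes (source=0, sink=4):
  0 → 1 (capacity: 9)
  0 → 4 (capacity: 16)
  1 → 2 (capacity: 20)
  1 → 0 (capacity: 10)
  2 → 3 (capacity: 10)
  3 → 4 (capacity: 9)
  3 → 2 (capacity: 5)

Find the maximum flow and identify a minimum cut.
Max flow = 25, Min cut edges: (0,4), (3,4)

Maximum flow: 25
Minimum cut: (0,4), (3,4)
Partition: S = [0, 1, 2, 3], T = [4]

Max-flow min-cut theorem verified: both equal 25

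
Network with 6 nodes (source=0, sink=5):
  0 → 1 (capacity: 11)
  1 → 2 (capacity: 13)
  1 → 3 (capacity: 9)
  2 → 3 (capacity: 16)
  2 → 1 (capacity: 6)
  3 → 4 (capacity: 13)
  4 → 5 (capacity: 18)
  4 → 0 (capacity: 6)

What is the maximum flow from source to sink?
Maximum flow = 11

Max flow: 11

Flow assignment:
  0 → 1: 11/11
  1 → 2: 2/13
  1 → 3: 9/9
  2 → 3: 2/16
  3 → 4: 11/13
  4 → 5: 11/18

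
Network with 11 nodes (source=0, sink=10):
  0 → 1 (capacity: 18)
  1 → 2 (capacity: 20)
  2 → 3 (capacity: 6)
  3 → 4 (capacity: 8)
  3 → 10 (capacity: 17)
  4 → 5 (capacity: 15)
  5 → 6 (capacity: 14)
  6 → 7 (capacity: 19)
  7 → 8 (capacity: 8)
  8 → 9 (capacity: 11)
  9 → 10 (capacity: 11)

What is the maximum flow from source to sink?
Maximum flow = 6

Max flow: 6

Flow assignment:
  0 → 1: 6/18
  1 → 2: 6/20
  2 → 3: 6/6
  3 → 10: 6/17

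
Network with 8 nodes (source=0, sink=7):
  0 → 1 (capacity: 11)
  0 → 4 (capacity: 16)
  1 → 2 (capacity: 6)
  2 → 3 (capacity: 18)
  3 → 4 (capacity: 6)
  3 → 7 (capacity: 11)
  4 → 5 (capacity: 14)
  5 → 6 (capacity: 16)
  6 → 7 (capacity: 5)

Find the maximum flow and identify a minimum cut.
Max flow = 11, Min cut edges: (1,2), (6,7)

Maximum flow: 11
Minimum cut: (1,2), (6,7)
Partition: S = [0, 1, 4, 5, 6], T = [2, 3, 7]

Max-flow min-cut theorem verified: both equal 11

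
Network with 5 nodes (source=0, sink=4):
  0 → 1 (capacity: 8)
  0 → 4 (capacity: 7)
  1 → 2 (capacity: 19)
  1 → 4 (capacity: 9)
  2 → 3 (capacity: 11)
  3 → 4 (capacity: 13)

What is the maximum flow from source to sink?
Maximum flow = 15

Max flow: 15

Flow assignment:
  0 → 1: 8/8
  0 → 4: 7/7
  1 → 4: 8/9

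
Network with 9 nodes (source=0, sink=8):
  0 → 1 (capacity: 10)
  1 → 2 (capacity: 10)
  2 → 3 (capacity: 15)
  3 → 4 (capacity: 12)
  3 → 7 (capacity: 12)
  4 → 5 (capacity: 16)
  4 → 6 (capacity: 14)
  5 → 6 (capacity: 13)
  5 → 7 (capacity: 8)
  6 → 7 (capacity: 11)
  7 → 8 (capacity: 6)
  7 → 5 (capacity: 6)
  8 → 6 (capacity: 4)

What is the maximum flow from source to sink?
Maximum flow = 6

Max flow: 6

Flow assignment:
  0 → 1: 6/10
  1 → 2: 6/10
  2 → 3: 6/15
  3 → 7: 6/12
  7 → 8: 6/6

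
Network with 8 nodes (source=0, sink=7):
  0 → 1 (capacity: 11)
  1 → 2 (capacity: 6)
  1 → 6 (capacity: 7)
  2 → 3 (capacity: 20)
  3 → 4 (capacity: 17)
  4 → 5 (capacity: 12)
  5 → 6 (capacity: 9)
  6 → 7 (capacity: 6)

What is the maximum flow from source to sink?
Maximum flow = 6

Max flow: 6

Flow assignment:
  0 → 1: 6/11
  1 → 2: 4/6
  1 → 6: 2/7
  2 → 3: 4/20
  3 → 4: 4/17
  4 → 5: 4/12
  5 → 6: 4/9
  6 → 7: 6/6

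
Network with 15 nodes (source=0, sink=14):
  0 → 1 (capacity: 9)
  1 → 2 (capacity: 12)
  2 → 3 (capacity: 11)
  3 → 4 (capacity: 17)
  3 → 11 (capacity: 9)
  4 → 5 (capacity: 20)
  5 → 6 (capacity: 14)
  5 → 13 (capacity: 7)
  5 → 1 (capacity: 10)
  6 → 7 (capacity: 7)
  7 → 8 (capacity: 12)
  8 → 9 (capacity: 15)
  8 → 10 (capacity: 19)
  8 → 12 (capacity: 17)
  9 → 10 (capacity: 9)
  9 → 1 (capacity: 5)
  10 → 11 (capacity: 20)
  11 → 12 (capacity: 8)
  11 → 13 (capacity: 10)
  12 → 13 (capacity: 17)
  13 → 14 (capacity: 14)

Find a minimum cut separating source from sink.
Min cut value = 9, edges: (0,1)

Min cut value: 9
Partition: S = [0], T = [1, 2, 3, 4, 5, 6, 7, 8, 9, 10, 11, 12, 13, 14]
Cut edges: (0,1)

By max-flow min-cut theorem, max flow = min cut = 9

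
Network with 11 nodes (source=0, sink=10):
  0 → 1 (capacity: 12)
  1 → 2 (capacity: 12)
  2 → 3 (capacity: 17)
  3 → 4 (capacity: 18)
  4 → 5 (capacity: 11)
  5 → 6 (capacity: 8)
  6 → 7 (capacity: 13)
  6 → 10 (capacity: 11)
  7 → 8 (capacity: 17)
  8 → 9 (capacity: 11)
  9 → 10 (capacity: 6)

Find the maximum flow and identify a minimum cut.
Max flow = 8, Min cut edges: (5,6)

Maximum flow: 8
Minimum cut: (5,6)
Partition: S = [0, 1, 2, 3, 4, 5], T = [6, 7, 8, 9, 10]

Max-flow min-cut theorem verified: both equal 8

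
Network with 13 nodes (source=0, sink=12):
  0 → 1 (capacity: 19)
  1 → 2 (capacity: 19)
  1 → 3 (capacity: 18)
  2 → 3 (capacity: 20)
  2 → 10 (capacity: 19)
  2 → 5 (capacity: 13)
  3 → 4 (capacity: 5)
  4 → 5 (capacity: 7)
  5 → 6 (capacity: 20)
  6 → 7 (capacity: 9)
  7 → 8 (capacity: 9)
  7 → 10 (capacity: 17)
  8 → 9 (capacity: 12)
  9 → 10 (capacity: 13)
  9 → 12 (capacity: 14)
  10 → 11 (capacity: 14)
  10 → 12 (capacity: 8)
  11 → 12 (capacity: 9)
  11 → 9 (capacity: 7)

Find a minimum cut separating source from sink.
Min cut value = 19, edges: (0,1)

Min cut value: 19
Partition: S = [0], T = [1, 2, 3, 4, 5, 6, 7, 8, 9, 10, 11, 12]
Cut edges: (0,1)

By max-flow min-cut theorem, max flow = min cut = 19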